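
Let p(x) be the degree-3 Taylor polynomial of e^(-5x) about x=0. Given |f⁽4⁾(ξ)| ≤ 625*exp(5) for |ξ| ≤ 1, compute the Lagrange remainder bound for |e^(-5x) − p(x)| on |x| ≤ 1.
625*exp(5)/24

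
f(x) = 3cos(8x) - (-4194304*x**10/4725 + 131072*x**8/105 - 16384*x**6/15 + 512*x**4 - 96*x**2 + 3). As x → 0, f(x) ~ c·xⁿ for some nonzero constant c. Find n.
12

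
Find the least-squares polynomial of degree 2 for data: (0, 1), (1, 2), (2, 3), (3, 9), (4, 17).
46/35 + (-107/70)x + (19/14)x²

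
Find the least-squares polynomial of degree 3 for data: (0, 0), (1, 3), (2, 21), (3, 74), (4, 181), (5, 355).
29/126 + (-323/756)x + (-7/18)x² + (317/108)x³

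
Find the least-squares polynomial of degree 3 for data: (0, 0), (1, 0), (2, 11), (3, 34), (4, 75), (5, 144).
-41/126 + (-601/756)x + (145/126)x² + (103/108)x³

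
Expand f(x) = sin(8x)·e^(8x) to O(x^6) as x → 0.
8*x + 64*x**2 + 512*x**3/3 - 16384*x**5/15 + O(x**6)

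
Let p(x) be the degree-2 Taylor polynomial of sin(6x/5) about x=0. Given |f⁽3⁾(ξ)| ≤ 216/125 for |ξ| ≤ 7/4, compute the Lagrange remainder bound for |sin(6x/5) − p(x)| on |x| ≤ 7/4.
3087/2000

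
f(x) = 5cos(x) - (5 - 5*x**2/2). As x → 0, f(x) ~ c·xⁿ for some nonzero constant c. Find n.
4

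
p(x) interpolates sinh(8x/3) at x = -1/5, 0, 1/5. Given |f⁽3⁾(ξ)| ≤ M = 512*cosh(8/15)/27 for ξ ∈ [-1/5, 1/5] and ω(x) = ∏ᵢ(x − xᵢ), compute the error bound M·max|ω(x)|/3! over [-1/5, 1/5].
512*sqrt(3)*cosh(8/15)/91125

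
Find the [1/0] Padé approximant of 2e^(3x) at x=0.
6*x + 2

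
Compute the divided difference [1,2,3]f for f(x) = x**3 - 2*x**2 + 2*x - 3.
4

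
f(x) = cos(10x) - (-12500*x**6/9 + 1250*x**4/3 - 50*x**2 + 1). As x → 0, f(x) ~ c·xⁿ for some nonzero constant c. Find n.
8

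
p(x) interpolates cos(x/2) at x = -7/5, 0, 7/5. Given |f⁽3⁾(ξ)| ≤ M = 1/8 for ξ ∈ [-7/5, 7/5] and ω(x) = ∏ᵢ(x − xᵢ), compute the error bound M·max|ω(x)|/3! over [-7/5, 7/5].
343*sqrt(3)/27000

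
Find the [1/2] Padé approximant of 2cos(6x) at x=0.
2/(18*x**2 + 1)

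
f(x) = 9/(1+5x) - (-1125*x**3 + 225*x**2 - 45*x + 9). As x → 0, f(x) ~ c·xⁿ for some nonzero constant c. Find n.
4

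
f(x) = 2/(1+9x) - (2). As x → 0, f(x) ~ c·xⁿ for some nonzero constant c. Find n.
1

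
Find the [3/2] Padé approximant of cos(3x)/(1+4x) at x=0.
(441*x**3/23 - 441*x**2/92 - 4*x + 1)/(1 - 1499*x**2/92)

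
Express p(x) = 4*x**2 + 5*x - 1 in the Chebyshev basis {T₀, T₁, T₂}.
T₀ + (5)T₁ + (2)T₂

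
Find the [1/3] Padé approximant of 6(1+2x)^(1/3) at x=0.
(10*x + 6)/(8*x**3/81 - 2*x**2/9 + x + 1)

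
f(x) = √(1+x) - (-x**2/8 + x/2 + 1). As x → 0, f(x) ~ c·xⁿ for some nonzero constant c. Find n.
3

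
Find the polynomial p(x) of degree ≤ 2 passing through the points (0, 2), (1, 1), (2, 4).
2*x**2 - 3*x + 2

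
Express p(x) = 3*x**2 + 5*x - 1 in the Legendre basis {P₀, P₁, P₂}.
(5)P₁ + (2)P₂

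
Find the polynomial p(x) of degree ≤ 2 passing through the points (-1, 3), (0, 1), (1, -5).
-2*x**2 - 4*x + 1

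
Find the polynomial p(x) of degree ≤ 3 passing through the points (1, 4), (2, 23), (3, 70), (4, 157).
2*x**3 + 2*x**2 - x + 1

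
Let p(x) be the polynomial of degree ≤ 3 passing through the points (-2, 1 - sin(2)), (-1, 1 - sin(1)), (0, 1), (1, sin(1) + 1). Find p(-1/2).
-5*sin(1)/8 + sin(2)/16 + 1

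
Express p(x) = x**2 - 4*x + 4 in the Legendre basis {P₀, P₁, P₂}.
(13/3)P₀ + (-4)P₁ + (2/3)P₂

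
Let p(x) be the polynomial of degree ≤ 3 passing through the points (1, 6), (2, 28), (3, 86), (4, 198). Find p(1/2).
23/8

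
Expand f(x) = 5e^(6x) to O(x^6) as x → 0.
5 + 30*x + 90*x**2 + 180*x**3 + 270*x**4 + 324*x**5 + O(x**6)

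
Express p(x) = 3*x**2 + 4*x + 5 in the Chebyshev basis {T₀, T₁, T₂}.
(13/2)T₀ + (4)T₁ + (3/2)T₂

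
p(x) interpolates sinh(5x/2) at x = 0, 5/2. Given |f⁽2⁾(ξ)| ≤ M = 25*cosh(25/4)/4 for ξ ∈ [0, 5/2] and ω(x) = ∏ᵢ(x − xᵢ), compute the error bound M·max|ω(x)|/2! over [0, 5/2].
625*cosh(25/4)/128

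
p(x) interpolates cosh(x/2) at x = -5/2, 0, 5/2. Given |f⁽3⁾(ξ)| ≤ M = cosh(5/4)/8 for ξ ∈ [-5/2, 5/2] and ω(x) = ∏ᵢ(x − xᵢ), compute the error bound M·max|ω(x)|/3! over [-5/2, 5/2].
125*sqrt(3)*cosh(5/4)/1728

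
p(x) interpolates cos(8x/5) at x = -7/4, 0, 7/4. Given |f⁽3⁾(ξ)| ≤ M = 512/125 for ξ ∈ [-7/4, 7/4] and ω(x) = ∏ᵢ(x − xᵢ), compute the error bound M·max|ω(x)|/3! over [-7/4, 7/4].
2744*sqrt(3)/3375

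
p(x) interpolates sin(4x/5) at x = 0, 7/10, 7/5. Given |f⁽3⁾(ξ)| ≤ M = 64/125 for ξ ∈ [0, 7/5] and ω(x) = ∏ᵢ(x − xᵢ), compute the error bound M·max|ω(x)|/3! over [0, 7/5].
2744*sqrt(3)/421875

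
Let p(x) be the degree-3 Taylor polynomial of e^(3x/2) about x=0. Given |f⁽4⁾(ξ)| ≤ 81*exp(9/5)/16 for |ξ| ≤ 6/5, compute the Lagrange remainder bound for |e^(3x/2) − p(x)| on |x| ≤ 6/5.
2187*exp(9/5)/5000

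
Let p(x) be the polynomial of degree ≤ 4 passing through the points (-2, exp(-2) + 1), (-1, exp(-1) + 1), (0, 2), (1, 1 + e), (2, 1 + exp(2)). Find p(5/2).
(-180*e + 35 + (-420*e + 506 + 315*exp(2))*exp(2))*exp(-2)/128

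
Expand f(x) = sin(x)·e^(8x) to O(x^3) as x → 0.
x + 8*x**2 + O(x**3)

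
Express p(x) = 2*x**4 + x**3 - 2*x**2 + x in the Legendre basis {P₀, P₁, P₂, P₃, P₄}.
(-4/15)P₀ + (8/5)P₁ + (-4/21)P₂ + (2/5)P₃ + (16/35)P₄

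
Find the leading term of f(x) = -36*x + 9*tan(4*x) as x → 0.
192*x**3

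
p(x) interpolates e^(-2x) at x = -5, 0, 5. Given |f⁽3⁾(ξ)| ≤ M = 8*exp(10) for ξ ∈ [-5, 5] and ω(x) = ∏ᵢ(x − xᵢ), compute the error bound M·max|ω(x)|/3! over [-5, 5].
1000*sqrt(3)*exp(10)/27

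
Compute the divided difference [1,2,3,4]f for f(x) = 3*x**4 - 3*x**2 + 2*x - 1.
30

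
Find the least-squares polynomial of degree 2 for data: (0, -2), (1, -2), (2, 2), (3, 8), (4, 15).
-81/35 + (-6/35)x + (8/7)x²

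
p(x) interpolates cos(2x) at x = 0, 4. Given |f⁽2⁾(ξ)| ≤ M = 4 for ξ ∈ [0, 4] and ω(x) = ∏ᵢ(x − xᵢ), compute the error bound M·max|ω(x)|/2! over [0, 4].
8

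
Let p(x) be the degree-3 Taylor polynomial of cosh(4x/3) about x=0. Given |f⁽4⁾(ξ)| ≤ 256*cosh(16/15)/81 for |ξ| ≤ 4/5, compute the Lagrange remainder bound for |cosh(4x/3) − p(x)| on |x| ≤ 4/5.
8192*cosh(16/15)/151875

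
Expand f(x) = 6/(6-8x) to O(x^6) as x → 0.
1 + 4*x/3 + 16*x**2/9 + 64*x**3/27 + 256*x**4/81 + 1024*x**5/243 + O(x**6)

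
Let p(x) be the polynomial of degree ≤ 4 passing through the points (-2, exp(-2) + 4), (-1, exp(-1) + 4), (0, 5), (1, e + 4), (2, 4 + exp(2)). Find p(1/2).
(-20*e + 3 + (-5*exp(2) + 60*e + 602)*exp(2))*exp(-2)/128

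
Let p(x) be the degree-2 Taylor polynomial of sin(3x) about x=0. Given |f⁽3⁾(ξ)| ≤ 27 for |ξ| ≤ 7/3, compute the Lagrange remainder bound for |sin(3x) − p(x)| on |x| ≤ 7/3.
343/6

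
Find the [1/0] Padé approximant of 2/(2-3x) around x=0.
3*x/2 + 1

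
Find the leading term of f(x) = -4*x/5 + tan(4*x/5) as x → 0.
64*x**3/375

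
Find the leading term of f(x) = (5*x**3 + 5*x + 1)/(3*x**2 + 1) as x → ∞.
5*x/3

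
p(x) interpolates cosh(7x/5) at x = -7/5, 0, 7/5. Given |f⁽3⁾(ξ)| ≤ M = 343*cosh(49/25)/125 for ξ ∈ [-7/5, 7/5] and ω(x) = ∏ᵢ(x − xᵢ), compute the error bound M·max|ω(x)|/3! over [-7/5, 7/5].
117649*sqrt(3)*cosh(49/25)/421875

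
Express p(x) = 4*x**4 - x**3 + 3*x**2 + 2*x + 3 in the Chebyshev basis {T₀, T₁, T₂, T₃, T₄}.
(6)T₀ + (5/4)T₁ + (7/2)T₂ + (-1/4)T₃ + (1/2)T₄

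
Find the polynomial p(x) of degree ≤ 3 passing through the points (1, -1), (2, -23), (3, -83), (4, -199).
-3*x**3 - x**2 + 2*x + 1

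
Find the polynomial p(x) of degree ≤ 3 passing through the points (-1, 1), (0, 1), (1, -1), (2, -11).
-x**3 - x**2 + 1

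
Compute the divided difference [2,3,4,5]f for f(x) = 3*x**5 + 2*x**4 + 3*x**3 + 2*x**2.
406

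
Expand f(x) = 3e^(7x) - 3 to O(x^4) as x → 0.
21*x + 147*x**2/2 + 343*x**3/2 + O(x**4)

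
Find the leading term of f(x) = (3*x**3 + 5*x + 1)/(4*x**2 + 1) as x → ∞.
3*x/4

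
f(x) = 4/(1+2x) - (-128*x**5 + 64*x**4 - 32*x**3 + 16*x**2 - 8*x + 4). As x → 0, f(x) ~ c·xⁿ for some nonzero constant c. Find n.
6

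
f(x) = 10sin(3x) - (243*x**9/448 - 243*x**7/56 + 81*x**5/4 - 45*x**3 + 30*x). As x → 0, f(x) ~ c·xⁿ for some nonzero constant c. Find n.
11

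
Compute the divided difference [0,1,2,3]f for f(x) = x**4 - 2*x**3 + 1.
4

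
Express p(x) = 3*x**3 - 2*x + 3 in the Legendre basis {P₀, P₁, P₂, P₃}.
(3)P₀ + (-1/5)P₁ + (6/5)P₃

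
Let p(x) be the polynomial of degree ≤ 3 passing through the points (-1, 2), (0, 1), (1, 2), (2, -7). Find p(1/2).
2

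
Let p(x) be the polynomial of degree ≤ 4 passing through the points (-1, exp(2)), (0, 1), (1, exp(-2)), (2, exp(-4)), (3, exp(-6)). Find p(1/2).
(-20*exp(2) + 3 + 90*exp(4) + 5*(12 - exp(2))*exp(6))*exp(-6)/128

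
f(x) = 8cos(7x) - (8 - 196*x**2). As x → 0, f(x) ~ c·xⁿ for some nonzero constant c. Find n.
4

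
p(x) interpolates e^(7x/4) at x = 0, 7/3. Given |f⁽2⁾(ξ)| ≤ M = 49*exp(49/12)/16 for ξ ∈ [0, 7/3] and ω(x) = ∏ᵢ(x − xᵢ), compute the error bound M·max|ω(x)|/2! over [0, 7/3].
2401*exp(49/12)/1152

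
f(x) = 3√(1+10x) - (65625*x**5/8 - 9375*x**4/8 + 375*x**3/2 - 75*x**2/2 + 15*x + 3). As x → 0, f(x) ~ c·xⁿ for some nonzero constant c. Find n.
6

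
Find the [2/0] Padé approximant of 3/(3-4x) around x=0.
16*x**2/9 + 4*x/3 + 1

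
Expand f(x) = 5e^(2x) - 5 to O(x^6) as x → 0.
10*x + 10*x**2 + 20*x**3/3 + 10*x**4/3 + 4*x**5/3 + O(x**6)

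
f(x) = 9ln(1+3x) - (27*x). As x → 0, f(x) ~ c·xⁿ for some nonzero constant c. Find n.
2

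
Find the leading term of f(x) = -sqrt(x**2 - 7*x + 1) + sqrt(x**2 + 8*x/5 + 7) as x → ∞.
43/10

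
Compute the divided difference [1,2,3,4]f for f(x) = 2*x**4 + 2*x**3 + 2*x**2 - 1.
22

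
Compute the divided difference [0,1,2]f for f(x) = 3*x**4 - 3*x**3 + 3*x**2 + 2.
15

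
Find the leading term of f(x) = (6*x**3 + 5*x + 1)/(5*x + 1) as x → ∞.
6*x**2/5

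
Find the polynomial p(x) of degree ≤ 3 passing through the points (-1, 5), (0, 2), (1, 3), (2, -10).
-3*x**3 + 2*x**2 + 2*x + 2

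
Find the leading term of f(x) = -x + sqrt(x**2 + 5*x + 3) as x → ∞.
5/2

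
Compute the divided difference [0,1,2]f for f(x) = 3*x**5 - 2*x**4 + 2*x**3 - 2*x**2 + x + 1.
35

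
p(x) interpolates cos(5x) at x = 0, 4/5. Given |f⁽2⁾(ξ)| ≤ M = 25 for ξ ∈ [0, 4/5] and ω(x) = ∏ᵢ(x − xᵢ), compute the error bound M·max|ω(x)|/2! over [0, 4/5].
2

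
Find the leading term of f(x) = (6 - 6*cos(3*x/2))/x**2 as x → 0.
27/4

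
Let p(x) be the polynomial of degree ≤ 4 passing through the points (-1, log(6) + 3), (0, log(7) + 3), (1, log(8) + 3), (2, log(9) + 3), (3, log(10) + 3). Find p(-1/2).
log(7*2**(19/32)*3**(91/128)*5**(123/128)*7**(3/32)/20) + 3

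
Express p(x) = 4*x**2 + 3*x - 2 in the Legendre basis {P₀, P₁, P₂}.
(-2/3)P₀ + (3)P₁ + (8/3)P₂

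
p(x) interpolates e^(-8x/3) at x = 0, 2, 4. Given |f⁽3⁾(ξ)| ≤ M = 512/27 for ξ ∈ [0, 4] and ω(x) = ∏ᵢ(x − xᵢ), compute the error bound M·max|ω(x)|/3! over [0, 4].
4096*sqrt(3)/729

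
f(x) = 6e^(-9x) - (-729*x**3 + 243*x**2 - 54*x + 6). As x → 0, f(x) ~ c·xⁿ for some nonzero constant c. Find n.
4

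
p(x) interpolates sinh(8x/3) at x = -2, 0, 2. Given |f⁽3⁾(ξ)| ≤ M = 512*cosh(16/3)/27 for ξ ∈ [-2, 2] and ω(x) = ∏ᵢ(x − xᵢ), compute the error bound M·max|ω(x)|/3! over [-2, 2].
4096*sqrt(3)*cosh(16/3)/729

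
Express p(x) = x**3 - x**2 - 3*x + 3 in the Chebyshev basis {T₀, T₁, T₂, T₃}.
(5/2)T₀ + (-9/4)T₁ + (-1/2)T₂ + (1/4)T₃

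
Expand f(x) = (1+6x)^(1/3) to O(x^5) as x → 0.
1 + 2*x - 4*x**2 + 40*x**3/3 - 160*x**4/3 + O(x**5)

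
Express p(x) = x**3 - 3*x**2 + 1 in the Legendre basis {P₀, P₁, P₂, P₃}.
(3/5)P₁ + (-2)P₂ + (2/5)P₃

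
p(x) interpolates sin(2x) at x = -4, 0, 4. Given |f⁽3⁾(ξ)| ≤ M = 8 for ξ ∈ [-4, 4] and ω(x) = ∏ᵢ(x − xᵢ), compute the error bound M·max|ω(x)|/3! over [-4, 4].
512*sqrt(3)/27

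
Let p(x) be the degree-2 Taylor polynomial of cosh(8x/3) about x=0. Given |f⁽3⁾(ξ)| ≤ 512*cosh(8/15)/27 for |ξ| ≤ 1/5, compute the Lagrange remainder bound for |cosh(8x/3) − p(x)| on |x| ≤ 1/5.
256*cosh(8/15)/10125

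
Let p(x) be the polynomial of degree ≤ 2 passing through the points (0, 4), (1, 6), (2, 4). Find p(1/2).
11/2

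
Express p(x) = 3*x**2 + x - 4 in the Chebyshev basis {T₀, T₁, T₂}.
(-5/2)T₀ + T₁ + (3/2)T₂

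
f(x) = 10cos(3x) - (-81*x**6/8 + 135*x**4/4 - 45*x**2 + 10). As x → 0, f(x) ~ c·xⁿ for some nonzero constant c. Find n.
8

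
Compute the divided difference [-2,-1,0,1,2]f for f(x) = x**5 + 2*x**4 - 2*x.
2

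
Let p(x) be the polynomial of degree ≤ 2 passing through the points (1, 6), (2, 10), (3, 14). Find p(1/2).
4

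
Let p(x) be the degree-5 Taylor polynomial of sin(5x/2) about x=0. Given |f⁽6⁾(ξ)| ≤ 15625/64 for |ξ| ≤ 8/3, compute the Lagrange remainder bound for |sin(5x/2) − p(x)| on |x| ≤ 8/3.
800000/6561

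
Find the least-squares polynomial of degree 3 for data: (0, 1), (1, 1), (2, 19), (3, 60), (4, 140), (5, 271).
29/42 + (-491/252)x + (4/3)x² + (71/36)x³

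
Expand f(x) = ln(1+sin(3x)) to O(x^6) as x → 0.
3*x - 9*x**2/2 + 9*x**3/2 - 27*x**4/4 + 81*x**5/8 + O(x**6)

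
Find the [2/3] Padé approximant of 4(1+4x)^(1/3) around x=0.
(224*x**2/9 + 64*x/3 + 4)/(-32*x**3/81 + 8*x**2/3 + 4*x + 1)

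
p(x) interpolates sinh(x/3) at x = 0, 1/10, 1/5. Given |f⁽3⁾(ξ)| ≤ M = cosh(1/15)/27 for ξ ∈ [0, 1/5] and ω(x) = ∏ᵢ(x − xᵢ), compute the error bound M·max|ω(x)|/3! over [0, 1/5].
sqrt(3)*cosh(1/15)/729000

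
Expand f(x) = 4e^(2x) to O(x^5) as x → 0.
4 + 8*x + 8*x**2 + 16*x**3/3 + 8*x**4/3 + O(x**5)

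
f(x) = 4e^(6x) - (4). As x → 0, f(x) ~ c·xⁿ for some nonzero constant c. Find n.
1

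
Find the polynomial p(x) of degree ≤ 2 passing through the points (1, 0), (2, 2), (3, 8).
2*x**2 - 4*x + 2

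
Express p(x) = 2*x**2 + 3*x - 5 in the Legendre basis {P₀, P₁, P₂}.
(-13/3)P₀ + (3)P₁ + (4/3)P₂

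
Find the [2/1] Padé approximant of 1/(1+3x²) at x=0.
1 - 3*x**2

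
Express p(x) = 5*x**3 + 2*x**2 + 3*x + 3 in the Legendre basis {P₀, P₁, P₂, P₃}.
(11/3)P₀ + (6)P₁ + (4/3)P₂ + (2)P₃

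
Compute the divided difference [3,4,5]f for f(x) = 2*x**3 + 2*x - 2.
24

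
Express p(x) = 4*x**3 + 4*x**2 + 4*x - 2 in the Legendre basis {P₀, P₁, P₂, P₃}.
(-2/3)P₀ + (32/5)P₁ + (8/3)P₂ + (8/5)P₃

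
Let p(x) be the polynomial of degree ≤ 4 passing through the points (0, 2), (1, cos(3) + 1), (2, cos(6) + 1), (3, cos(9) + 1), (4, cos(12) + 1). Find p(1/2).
35*cos(3)/32 - 35*cos(6)/64 + 7*cos(9)/32 - 5*cos(12)/128 + 163/128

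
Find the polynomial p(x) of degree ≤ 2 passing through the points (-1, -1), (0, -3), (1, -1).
2*x**2 - 3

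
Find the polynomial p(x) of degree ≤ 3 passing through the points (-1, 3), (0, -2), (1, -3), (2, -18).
-3*x**3 + 2*x**2 - 2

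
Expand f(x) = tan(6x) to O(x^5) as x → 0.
6*x + 72*x**3 + O(x**5)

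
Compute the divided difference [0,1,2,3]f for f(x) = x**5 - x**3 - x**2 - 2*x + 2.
24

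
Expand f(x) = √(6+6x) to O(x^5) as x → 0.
sqrt(6) + sqrt(6)*x/2 - sqrt(6)*x**2/8 + sqrt(6)*x**3/16 - 5*sqrt(6)*x**4/128 + O(x**5)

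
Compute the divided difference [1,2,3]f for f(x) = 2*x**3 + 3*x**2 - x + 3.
15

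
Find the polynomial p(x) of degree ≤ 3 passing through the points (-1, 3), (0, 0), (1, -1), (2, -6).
-x**3 + x**2 - x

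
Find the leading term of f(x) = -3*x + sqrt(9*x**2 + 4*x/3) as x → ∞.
2/9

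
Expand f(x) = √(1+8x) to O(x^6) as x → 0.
1 + 4*x - 8*x**2 + 32*x**3 - 160*x**4 + 896*x**5 + O(x**6)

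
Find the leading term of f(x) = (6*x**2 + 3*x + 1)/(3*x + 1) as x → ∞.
2*x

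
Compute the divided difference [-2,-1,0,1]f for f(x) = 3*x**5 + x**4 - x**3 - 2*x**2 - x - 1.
12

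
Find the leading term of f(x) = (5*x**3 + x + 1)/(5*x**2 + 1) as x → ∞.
x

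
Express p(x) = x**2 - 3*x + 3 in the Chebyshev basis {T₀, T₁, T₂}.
(7/2)T₀ + (-3)T₁ + (1/2)T₂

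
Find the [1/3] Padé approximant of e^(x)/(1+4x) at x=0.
(15*x/44 + 1)/(169*x**3/264 - 109*x**2/44 + 147*x/44 + 1)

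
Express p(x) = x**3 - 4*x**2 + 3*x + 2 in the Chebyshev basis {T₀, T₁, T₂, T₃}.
(15/4)T₁ + (-2)T₂ + (1/4)T₃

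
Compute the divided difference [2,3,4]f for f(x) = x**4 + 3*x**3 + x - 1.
82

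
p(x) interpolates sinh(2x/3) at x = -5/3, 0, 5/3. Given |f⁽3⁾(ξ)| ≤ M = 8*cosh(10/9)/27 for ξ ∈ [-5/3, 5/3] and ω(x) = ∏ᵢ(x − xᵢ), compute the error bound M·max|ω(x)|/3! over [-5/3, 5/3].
1000*sqrt(3)*cosh(10/9)/19683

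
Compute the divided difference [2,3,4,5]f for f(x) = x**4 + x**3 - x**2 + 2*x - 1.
15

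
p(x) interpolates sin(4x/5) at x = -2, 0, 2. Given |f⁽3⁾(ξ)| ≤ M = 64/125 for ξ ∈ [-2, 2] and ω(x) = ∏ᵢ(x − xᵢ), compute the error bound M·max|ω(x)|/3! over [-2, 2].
512*sqrt(3)/3375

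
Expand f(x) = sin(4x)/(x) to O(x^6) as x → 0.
4 - 32*x**2/3 + 128*x**4/15 + O(x**6)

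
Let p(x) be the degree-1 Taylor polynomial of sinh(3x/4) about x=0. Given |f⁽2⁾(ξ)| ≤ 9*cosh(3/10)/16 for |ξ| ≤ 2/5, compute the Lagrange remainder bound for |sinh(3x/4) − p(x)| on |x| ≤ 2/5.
9*cosh(3/10)/200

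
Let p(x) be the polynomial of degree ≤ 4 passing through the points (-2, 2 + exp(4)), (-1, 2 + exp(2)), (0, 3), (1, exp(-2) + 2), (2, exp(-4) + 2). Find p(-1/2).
(-20*exp(2) + 3 + (-5*exp(4) + 346 + 60*exp(2))*exp(4))*exp(-4)/128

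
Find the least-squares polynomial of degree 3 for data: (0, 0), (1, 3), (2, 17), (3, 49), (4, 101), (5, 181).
1/126 + (-133/108)x + (206/63)x² + (91/108)x³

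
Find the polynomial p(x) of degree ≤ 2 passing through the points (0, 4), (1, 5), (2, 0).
-3*x**2 + 4*x + 4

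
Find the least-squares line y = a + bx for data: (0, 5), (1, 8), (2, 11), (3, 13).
a = 26/5, b = 27/10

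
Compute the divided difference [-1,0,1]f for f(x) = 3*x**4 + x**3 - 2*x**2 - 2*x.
1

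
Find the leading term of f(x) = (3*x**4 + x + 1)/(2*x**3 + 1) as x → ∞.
3*x/2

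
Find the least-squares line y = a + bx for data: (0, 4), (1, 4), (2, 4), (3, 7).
a = 17/5, b = 9/10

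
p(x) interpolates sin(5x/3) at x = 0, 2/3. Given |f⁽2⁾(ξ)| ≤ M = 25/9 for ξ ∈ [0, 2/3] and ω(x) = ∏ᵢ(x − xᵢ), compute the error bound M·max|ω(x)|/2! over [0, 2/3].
25/162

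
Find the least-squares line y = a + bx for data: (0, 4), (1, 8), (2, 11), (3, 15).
a = 41/10, b = 18/5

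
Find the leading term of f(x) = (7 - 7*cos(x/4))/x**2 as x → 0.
7/32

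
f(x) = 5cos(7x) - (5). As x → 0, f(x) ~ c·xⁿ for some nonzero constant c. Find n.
2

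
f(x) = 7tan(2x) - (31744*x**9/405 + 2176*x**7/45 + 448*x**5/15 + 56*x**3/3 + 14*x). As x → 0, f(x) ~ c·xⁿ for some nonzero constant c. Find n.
11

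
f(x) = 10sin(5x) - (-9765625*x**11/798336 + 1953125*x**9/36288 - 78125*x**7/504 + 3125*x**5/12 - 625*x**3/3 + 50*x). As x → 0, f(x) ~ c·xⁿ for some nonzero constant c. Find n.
13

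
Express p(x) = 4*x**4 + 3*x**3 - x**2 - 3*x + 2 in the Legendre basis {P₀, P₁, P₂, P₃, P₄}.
(37/15)P₀ + (-6/5)P₁ + (34/21)P₂ + (6/5)P₃ + (32/35)P₄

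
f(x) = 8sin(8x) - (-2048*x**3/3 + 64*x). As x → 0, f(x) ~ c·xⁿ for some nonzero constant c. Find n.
5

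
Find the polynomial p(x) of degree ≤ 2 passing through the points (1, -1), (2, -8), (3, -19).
-2*x**2 - x + 2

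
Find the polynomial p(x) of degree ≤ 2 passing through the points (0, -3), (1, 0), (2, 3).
3*x - 3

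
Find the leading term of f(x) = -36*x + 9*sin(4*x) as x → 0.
-96*x**3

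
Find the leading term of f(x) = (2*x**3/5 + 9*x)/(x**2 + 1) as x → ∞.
2*x/5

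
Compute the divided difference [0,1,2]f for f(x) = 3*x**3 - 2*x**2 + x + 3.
7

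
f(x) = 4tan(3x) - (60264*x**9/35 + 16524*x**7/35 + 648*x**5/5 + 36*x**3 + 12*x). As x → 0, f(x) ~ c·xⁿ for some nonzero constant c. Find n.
11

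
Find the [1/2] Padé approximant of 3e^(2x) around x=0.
(2*x + 3)/(2*x**2/3 - 4*x/3 + 1)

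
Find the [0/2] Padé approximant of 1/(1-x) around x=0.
1/(1 - x)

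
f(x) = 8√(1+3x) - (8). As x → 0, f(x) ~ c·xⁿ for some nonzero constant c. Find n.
1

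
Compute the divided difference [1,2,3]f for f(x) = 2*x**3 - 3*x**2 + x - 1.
9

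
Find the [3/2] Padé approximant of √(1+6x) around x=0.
(27*x**3/4 + 81*x**2/4 + 9*x + 1)/(27*x**2/4 + 6*x + 1)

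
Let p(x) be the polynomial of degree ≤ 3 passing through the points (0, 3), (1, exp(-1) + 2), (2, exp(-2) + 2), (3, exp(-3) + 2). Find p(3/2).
(-1 + 9*e + 9*exp(2) + 31*exp(3))*exp(-3)/16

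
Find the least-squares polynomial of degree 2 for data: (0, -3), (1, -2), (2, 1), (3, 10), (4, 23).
-19/7 + (-76/35)x + (15/7)x²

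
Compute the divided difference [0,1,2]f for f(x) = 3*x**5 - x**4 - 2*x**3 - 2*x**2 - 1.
30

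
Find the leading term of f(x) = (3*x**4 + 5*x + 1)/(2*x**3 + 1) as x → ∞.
3*x/2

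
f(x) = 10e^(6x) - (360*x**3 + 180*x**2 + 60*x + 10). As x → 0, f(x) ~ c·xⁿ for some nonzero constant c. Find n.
4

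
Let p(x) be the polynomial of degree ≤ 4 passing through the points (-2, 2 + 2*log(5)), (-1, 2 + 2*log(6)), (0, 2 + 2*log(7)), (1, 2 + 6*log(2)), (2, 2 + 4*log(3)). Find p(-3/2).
2 + log(72*sqrt(2)*3**(1/32)*5**(35/64)*7**(29/32)/49)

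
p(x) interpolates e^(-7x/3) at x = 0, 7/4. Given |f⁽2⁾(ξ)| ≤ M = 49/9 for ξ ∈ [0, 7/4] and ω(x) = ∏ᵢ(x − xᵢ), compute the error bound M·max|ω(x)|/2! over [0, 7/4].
2401/1152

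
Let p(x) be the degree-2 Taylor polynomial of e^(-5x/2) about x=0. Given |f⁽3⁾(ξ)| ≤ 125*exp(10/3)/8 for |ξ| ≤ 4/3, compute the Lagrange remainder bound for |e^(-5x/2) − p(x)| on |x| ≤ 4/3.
500*exp(10/3)/81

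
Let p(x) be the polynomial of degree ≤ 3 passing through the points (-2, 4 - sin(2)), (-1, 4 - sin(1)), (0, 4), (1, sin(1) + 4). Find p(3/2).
5*sin(2)/16 + 7*sin(1)/8 + 4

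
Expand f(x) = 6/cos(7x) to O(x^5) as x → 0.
6 + 147*x**2 + 12005*x**4/4 + O(x**5)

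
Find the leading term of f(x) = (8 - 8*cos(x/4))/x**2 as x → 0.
1/4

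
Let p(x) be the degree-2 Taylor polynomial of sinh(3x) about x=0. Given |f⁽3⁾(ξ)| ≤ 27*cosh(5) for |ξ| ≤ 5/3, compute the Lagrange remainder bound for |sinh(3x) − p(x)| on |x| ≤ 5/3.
125*cosh(5)/6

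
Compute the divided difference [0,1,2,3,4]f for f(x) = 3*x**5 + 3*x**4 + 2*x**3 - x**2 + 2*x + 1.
33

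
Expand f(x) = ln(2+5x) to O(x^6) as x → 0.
log(2) + 5*x/2 - 25*x**2/8 + 125*x**3/24 - 625*x**4/64 + 625*x**5/32 + O(x**6)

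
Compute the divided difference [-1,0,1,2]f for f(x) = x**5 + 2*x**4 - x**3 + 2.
8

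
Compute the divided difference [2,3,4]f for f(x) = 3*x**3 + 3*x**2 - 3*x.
30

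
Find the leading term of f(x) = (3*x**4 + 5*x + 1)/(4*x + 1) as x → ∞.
3*x**3/4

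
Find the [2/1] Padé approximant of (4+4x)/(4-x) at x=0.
(x + 1)/(1 - x/4)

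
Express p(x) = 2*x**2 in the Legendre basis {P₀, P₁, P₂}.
(2/3)P₀ + (4/3)P₂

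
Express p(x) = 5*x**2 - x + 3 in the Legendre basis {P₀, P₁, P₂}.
(14/3)P₀ - P₁ + (10/3)P₂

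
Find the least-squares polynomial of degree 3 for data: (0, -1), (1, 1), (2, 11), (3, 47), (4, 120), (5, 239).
-83/126 + (-703/756)x + (-34/63)x² + (223/108)x³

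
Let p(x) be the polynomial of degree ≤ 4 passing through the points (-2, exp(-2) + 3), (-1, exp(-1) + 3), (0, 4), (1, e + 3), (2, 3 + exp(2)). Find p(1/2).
(-20*e + 3 + (-5*exp(2) + 60*e + 474)*exp(2))*exp(-2)/128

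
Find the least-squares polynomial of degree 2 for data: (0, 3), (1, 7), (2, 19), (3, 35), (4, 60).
104/35 + (37/35)x + (23/7)x²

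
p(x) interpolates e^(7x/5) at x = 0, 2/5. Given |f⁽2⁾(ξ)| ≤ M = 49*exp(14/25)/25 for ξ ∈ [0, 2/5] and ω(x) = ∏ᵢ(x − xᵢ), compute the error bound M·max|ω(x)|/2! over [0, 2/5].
49*exp(14/25)/1250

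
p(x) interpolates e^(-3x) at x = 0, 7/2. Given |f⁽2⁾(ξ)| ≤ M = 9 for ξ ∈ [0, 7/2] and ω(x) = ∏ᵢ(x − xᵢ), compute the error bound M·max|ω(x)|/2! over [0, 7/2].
441/32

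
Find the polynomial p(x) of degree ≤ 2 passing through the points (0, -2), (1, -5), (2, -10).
-x**2 - 2*x - 2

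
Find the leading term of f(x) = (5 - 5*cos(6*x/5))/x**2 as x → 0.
18/5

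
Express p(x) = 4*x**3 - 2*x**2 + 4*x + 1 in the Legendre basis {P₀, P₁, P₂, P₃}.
(1/3)P₀ + (32/5)P₁ + (-4/3)P₂ + (8/5)P₃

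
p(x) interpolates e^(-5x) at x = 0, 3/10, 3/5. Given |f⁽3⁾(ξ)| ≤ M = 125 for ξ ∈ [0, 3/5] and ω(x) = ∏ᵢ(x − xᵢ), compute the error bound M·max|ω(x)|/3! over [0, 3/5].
sqrt(3)/8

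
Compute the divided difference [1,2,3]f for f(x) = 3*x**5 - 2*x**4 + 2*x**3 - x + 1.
232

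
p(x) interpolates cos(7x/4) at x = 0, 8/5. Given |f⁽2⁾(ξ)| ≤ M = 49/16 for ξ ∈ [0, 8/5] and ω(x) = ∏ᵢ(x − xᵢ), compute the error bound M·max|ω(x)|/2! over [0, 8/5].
49/50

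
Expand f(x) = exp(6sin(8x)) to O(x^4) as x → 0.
1 + 48*x + 1152*x**2 + 17920*x**3 + O(x**4)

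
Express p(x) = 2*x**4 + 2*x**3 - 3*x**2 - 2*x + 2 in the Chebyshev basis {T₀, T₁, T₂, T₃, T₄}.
(5/4)T₀ + (-1/2)T₁ + (-1/2)T₂ + (1/2)T₃ + (1/4)T₄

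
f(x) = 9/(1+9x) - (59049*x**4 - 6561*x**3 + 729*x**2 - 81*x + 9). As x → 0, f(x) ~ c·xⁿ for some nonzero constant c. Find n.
5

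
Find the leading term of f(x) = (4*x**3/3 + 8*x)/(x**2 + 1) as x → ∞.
4*x/3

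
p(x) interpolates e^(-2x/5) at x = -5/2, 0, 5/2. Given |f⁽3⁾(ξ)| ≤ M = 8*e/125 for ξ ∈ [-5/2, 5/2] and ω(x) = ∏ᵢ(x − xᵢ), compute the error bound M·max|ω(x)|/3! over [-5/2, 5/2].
sqrt(3)*e/27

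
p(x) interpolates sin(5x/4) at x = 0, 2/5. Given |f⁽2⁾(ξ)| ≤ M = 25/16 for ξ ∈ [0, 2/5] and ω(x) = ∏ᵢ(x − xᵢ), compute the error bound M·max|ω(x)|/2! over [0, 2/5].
1/32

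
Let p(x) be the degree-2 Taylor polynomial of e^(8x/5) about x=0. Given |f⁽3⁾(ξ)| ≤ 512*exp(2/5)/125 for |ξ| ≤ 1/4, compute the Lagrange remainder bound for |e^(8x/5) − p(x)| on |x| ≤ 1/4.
4*exp(2/5)/375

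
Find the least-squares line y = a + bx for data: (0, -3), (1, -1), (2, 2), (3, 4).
a = -31/10, b = 12/5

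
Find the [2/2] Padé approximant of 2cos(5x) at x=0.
(2 - 125*x**2/6)/(25*x**2/12 + 1)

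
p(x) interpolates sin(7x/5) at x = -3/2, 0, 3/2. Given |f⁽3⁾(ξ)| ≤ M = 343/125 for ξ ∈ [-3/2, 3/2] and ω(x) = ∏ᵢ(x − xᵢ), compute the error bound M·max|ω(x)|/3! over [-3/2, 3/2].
343*sqrt(3)/1000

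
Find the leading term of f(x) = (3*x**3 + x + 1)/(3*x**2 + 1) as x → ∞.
x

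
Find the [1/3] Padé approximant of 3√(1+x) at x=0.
(21*x/8 + 3)/(x**3/64 - x**2/16 + 3*x/8 + 1)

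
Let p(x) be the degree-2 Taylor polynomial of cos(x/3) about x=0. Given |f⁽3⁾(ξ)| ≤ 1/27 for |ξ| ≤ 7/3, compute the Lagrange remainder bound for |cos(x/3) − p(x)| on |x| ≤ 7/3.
343/4374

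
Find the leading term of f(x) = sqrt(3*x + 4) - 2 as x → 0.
3*x/4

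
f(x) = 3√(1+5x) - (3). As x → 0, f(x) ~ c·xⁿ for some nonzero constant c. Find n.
1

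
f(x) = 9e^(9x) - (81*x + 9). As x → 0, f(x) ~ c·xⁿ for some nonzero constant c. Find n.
2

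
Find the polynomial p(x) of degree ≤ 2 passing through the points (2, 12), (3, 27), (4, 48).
3*x**2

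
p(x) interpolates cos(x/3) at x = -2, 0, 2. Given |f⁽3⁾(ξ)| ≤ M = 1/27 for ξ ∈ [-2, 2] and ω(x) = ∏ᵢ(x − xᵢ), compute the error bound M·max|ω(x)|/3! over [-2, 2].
8*sqrt(3)/729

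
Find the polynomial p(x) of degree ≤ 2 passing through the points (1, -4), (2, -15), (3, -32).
-3*x**2 - 2*x + 1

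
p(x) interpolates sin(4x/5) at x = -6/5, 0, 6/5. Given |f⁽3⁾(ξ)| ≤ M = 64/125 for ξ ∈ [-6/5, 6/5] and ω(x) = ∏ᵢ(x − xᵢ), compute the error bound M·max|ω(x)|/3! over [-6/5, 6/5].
512*sqrt(3)/15625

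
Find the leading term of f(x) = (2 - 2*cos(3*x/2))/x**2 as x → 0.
9/4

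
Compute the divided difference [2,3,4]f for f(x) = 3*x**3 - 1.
27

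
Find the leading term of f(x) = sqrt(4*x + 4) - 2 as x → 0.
x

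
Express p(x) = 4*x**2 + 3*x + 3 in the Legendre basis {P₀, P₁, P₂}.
(13/3)P₀ + (3)P₁ + (8/3)P₂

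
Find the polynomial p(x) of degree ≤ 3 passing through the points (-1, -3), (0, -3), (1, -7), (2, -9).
x**3 - 2*x**2 - 3*x - 3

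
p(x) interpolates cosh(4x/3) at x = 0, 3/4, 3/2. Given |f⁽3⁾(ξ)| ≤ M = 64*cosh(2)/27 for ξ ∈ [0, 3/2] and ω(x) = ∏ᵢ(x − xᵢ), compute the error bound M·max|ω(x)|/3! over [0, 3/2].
sqrt(3)*cosh(2)/27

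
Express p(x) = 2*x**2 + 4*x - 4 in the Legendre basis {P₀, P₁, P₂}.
(-10/3)P₀ + (4)P₁ + (4/3)P₂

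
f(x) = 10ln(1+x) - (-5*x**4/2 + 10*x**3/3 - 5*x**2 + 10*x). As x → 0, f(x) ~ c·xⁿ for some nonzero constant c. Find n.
5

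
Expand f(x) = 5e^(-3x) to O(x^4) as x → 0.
5 - 15*x + 45*x**2/2 - 45*x**3/2 + O(x**4)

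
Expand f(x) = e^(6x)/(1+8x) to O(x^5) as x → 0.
1 - 2*x + 34*x**2 - 236*x**3 + 1942*x**4 + O(x**5)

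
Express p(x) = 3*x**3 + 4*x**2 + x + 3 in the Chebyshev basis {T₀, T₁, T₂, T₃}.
(5)T₀ + (13/4)T₁ + (2)T₂ + (3/4)T₃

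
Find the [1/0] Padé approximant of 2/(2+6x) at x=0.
1 - 3*x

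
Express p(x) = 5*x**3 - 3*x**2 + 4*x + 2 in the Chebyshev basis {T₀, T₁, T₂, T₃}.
(1/2)T₀ + (31/4)T₁ + (-3/2)T₂ + (5/4)T₃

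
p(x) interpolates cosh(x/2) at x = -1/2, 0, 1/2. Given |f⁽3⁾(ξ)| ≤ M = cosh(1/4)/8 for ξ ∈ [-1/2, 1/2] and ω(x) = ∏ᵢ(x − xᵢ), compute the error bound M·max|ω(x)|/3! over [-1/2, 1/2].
sqrt(3)*cosh(1/4)/1728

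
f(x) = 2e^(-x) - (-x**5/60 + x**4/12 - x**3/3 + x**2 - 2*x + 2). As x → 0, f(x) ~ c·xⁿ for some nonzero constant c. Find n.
6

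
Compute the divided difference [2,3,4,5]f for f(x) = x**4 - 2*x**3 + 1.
12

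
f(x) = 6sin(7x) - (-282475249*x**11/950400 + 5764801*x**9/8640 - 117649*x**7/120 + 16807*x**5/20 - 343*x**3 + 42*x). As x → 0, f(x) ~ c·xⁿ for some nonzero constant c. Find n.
13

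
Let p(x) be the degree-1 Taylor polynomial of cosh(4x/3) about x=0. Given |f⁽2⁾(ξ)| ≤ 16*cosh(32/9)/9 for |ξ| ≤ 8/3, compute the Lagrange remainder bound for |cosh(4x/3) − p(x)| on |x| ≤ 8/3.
512*cosh(32/9)/81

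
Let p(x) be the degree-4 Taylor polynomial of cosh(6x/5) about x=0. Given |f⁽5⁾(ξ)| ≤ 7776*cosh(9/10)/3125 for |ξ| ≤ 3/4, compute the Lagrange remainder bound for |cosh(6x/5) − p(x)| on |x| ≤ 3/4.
19683*cosh(9/10)/4000000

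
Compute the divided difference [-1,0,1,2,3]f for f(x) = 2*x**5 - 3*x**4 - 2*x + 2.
7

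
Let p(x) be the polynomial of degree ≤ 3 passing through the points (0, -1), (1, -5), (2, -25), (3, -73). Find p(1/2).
-7/4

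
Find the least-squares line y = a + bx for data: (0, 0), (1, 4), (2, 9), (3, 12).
a = 1/10, b = 41/10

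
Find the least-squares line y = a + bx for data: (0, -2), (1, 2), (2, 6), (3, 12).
a = -12/5, b = 23/5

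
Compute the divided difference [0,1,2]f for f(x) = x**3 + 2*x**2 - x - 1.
5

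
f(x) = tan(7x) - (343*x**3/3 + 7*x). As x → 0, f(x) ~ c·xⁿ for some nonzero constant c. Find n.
5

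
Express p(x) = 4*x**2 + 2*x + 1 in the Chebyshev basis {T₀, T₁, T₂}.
(3)T₀ + (2)T₁ + (2)T₂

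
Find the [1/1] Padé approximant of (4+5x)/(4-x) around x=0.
(5*x/4 + 1)/(1 - x/4)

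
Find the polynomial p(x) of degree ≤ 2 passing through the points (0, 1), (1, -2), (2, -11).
1 - 3*x**2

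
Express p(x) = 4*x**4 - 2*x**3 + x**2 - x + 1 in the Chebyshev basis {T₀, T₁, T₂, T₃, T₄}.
(3)T₀ + (-5/2)T₁ + (5/2)T₂ + (-1/2)T₃ + (1/2)T₄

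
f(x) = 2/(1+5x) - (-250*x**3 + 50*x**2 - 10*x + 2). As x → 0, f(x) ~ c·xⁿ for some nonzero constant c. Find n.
4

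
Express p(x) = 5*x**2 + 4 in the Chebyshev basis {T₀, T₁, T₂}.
(13/2)T₀ + (5/2)T₂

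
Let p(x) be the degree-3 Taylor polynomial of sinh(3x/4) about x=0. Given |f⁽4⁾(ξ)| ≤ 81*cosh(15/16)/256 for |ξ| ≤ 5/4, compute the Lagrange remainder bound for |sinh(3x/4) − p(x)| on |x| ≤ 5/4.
16875*cosh(15/16)/524288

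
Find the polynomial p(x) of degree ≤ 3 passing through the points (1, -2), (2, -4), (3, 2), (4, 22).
x**3 - 2*x**2 - 3*x + 2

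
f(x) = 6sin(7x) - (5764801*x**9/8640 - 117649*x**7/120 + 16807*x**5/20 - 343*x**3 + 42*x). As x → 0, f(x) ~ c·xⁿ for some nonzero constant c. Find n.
11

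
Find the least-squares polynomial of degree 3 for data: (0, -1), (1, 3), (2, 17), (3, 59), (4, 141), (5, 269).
-4/7 + (-9/14)x + (13/14)x² + (2)x³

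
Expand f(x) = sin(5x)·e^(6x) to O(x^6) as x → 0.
5*x + 30*x**2 + 415*x**3/6 + 55*x**4 - 1895*x**5/24 + O(x**6)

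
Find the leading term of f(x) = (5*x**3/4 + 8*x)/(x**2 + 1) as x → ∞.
5*x/4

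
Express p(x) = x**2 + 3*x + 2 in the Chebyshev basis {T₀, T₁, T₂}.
(5/2)T₀ + (3)T₁ + (1/2)T₂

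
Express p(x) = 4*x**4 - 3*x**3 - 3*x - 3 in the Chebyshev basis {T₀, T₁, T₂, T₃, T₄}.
(-3/2)T₀ + (-21/4)T₁ + (2)T₂ + (-3/4)T₃ + (1/2)T₄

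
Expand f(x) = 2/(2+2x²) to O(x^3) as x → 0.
1 - x**2 + O(x**3)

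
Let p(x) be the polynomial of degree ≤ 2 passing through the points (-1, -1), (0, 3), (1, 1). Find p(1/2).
11/4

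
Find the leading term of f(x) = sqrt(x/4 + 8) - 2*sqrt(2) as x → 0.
sqrt(2)*x/32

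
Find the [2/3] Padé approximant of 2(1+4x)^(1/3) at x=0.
(112*x**2/9 + 32*x/3 + 2)/(-32*x**3/81 + 8*x**2/3 + 4*x + 1)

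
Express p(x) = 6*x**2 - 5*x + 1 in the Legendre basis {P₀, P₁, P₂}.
(3)P₀ + (-5)P₁ + (4)P₂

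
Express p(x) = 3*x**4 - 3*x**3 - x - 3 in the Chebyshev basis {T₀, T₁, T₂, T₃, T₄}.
(-15/8)T₀ + (-13/4)T₁ + (3/2)T₂ + (-3/4)T₃ + (3/8)T₄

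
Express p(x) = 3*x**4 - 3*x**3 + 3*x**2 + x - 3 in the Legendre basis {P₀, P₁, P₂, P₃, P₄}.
(-7/5)P₀ + (-4/5)P₁ + (26/7)P₂ + (-6/5)P₃ + (24/35)P₄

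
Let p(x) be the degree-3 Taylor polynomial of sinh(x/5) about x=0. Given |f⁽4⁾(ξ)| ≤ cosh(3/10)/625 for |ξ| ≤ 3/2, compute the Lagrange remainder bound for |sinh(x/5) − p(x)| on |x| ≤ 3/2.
27*cosh(3/10)/80000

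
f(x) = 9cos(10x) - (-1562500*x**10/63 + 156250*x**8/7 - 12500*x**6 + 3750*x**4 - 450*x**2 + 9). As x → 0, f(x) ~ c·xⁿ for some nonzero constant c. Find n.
12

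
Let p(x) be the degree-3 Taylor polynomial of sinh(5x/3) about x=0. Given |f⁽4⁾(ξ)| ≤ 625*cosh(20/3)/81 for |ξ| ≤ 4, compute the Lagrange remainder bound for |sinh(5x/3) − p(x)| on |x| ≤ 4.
20000*cosh(20/3)/243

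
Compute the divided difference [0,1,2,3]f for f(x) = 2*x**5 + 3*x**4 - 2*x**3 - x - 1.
66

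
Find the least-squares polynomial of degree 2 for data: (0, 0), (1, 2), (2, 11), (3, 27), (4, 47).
-9/35 + (-27/70)x + (43/14)x²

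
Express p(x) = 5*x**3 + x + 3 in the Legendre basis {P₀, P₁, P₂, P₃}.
(3)P₀ + (4)P₁ + (2)P₃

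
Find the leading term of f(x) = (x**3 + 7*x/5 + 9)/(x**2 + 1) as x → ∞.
x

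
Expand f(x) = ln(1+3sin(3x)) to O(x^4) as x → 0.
9*x - 81*x**2/2 + 459*x**3/2 + O(x**4)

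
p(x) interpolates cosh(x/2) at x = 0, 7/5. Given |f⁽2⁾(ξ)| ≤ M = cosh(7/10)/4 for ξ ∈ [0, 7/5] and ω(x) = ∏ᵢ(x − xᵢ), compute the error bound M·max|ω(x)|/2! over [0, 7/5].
49*cosh(7/10)/800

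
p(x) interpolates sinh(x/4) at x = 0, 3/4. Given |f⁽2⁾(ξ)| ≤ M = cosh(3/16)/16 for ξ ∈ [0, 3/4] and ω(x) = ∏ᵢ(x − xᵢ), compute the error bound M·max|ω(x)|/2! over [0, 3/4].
9*cosh(3/16)/2048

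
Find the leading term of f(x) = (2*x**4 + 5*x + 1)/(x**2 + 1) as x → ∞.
2*x**2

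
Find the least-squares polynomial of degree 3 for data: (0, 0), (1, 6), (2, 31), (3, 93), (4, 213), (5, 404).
17/126 + (1273/756)x + (55/63)x² + (323/108)x³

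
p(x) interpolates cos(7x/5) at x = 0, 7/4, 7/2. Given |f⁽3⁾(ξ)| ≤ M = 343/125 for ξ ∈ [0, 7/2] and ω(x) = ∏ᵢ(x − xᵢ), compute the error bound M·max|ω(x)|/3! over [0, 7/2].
117649*sqrt(3)/216000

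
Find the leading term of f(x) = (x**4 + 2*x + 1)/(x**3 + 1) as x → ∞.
x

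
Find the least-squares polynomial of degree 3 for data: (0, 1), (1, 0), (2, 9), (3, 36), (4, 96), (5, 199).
37/42 + (-181/252)x + (-139/84)x² + (35/18)x³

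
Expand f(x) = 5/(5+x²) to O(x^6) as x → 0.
1 - x**2/5 + x**4/25 + O(x**6)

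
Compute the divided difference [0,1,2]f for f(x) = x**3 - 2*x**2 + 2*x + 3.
1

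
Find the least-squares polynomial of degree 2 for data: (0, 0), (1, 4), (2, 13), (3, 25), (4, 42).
-2/35 + (31/14)x + (29/14)x²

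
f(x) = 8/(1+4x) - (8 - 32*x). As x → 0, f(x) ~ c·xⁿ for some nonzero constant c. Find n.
2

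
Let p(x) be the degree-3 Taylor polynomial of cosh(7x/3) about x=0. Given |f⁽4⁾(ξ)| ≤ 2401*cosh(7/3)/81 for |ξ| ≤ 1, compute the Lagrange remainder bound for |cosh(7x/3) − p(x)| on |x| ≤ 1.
2401*cosh(7/3)/1944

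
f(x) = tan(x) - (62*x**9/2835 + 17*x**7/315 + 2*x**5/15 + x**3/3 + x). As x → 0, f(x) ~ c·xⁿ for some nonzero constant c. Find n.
11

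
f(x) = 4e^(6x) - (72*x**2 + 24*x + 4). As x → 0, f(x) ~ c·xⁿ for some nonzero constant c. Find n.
3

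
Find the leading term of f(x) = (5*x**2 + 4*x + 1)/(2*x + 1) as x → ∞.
5*x/2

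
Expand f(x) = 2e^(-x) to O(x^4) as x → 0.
2 - 2*x + x**2 - x**3/3 + O(x**4)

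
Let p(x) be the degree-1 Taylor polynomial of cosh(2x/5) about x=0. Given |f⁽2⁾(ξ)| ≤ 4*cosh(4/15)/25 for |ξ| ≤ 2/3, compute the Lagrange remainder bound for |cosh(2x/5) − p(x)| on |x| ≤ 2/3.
8*cosh(4/15)/225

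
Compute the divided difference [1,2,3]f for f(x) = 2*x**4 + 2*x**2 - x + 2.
52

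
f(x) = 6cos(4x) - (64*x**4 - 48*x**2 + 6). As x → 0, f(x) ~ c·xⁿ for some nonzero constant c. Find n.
6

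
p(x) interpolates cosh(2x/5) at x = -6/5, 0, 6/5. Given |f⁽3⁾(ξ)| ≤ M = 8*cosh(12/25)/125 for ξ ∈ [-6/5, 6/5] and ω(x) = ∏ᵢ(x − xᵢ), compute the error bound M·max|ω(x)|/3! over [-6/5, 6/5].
64*sqrt(3)*cosh(12/25)/15625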